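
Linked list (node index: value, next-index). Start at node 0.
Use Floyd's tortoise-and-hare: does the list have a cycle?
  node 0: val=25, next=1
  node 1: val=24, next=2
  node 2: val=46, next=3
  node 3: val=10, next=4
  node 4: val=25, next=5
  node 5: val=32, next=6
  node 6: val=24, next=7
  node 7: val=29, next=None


Floyd's tortoise (slow, +1) and hare (fast, +2):
  init: slow=0, fast=0
  step 1: slow=1, fast=2
  step 2: slow=2, fast=4
  step 3: slow=3, fast=6
  step 4: fast 6->7->None, no cycle

Cycle: no


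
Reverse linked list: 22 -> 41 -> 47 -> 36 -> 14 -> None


Step 1: curr=22, set curr.next=prev(None) | reversed so far: 22
Step 2: curr=41, set curr.next=prev(22) | reversed so far: 41 -> 22
Step 3: curr=47, set curr.next=prev(41) | reversed so far: 47 -> 41 -> 22
Step 4: curr=36, set curr.next=prev(47) | reversed so far: 36 -> 47 -> 41 -> 22
Step 5: curr=14, set curr.next=prev(36) | reversed so far: 14 -> 36 -> 47 -> 41 -> 22

14 -> 36 -> 47 -> 41 -> 22 -> None


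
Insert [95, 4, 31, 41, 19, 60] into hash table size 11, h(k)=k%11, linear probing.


Insert 95: h=7 -> slot 7
Insert 4: h=4 -> slot 4
Insert 31: h=9 -> slot 9
Insert 41: h=8 -> slot 8
Insert 19: h=8, 2 probes -> slot 10
Insert 60: h=5 -> slot 5

Table: [None, None, None, None, 4, 60, None, 95, 41, 31, 19]


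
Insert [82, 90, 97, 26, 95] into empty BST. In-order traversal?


Insert 82: root
Insert 90: R from 82
Insert 97: R from 82 -> R from 90
Insert 26: L from 82
Insert 95: R from 82 -> R from 90 -> L from 97

In-order: [26, 82, 90, 95, 97]


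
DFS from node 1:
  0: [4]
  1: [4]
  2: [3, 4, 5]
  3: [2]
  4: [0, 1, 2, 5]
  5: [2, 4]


Visit 1, push [4]
Visit 4, push [5, 2, 0]
Visit 0, push []
Visit 2, push [5, 3]
Visit 3, push []
Visit 5, push []

DFS order: [1, 4, 0, 2, 3, 5]


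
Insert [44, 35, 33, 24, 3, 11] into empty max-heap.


Insert 44: [44]
Insert 35: [44, 35]
Insert 33: [44, 35, 33]
Insert 24: [44, 35, 33, 24]
Insert 3: [44, 35, 33, 24, 3]
Insert 11: [44, 35, 33, 24, 3, 11]

Final heap: [44, 35, 33, 24, 3, 11]


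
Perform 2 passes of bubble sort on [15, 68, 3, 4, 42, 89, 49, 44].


Initial: [15, 68, 3, 4, 42, 89, 49, 44]
Pass 1: [15, 3, 4, 42, 68, 49, 44, 89] (5 swaps)
Pass 2: [3, 4, 15, 42, 49, 44, 68, 89] (4 swaps)

After 2 passes: [3, 4, 15, 42, 49, 44, 68, 89]


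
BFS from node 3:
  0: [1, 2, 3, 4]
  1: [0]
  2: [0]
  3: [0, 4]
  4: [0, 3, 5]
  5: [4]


Visit 3, enqueue [0, 4]
Visit 0, enqueue [1, 2]
Visit 4, enqueue [5]
Visit 1, enqueue []
Visit 2, enqueue []
Visit 5, enqueue []

BFS order: [3, 0, 4, 1, 2, 5]


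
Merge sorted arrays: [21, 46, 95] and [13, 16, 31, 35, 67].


Take 13 from B
Take 16 from B
Take 21 from A
Take 31 from B
Take 35 from B
Take 46 from A
Take 67 from B

Merged: [13, 16, 21, 31, 35, 46, 67, 95]


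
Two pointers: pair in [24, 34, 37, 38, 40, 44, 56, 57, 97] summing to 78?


lo=0(24)+hi=8(97)=121
lo=0(24)+hi=7(57)=81
lo=0(24)+hi=6(56)=80
lo=0(24)+hi=5(44)=68
lo=1(34)+hi=5(44)=78

Yes: 34+44=78


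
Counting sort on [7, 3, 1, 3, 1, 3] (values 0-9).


Input: [7, 3, 1, 3, 1, 3]
Counts: [0, 2, 0, 3, 0, 0, 0, 1, 0, 0]

Sorted: [1, 1, 3, 3, 3, 7]


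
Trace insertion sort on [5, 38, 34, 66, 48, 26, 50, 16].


Initial: [5, 38, 34, 66, 48, 26, 50, 16]
Insert 38: [5, 38, 34, 66, 48, 26, 50, 16]
Insert 34: [5, 34, 38, 66, 48, 26, 50, 16]
Insert 66: [5, 34, 38, 66, 48, 26, 50, 16]
Insert 48: [5, 34, 38, 48, 66, 26, 50, 16]
Insert 26: [5, 26, 34, 38, 48, 66, 50, 16]
Insert 50: [5, 26, 34, 38, 48, 50, 66, 16]
Insert 16: [5, 16, 26, 34, 38, 48, 50, 66]

Sorted: [5, 16, 26, 34, 38, 48, 50, 66]


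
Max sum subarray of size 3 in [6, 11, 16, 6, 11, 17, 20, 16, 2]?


[0:3]: 33
[1:4]: 33
[2:5]: 33
[3:6]: 34
[4:7]: 48
[5:8]: 53
[6:9]: 38

Max: 53 at [5:8]


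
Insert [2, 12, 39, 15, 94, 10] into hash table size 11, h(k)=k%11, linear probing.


Insert 2: h=2 -> slot 2
Insert 12: h=1 -> slot 1
Insert 39: h=6 -> slot 6
Insert 15: h=4 -> slot 4
Insert 94: h=6, 1 probes -> slot 7
Insert 10: h=10 -> slot 10

Table: [None, 12, 2, None, 15, None, 39, 94, None, None, 10]


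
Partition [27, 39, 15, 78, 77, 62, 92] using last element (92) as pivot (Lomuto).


Pivot: 92
  27 <= 92: advance i (no swap)
  39 <= 92: advance i (no swap)
  15 <= 92: advance i (no swap)
  78 <= 92: advance i (no swap)
  77 <= 92: advance i (no swap)
  62 <= 92: advance i (no swap)
Place pivot at 6: [27, 39, 15, 78, 77, 62, 92]

Partitioned: [27, 39, 15, 78, 77, 62, 92]


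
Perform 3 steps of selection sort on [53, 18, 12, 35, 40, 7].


Initial: [53, 18, 12, 35, 40, 7]
Step 1: min=7 at 5
  Swap: [7, 18, 12, 35, 40, 53]
Step 2: min=12 at 2
  Swap: [7, 12, 18, 35, 40, 53]
Step 3: min=18 at 2
  Swap: [7, 12, 18, 35, 40, 53]

After 3 steps: [7, 12, 18, 35, 40, 53]


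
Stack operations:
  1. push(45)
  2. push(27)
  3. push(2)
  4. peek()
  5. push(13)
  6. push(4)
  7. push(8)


push(45) -> [45]
push(27) -> [45, 27]
push(2) -> [45, 27, 2]
peek()->2
push(13) -> [45, 27, 2, 13]
push(4) -> [45, 27, 2, 13, 4]
push(8) -> [45, 27, 2, 13, 4, 8]

Final stack: [45, 27, 2, 13, 4, 8]


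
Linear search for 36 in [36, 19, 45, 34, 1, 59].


i=0: 36==36 found!

Found at 0, 1 comps


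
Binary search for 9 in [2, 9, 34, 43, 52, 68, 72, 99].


Step 1: lo=0, hi=7, mid=3, val=43
Step 2: lo=0, hi=2, mid=1, val=9

Found at index 1


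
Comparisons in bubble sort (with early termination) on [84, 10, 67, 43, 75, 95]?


Algorithm: bubble sort (with early termination)
Input: [84, 10, 67, 43, 75, 95]
Sorted: [10, 43, 67, 75, 84, 95]

12


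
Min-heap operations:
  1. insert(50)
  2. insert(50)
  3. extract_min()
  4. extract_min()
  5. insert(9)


insert(50) -> [50]
insert(50) -> [50, 50]
extract_min()->50, [50]
extract_min()->50, []
insert(9) -> [9]

Final heap: [9]


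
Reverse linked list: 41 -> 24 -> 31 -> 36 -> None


Step 1: curr=41, set curr.next=prev(None) | reversed so far: 41
Step 2: curr=24, set curr.next=prev(41) | reversed so far: 24 -> 41
Step 3: curr=31, set curr.next=prev(24) | reversed so far: 31 -> 24 -> 41
Step 4: curr=36, set curr.next=prev(31) | reversed so far: 36 -> 31 -> 24 -> 41

36 -> 31 -> 24 -> 41 -> None


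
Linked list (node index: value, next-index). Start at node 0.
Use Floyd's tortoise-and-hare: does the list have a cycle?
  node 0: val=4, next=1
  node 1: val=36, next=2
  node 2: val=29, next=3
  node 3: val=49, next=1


Floyd's tortoise (slow, +1) and hare (fast, +2):
  init: slow=0, fast=0
  step 1: slow=1, fast=2
  step 2: slow=2, fast=1
  step 3: slow=3, fast=3
  slow == fast at node 3: cycle detected

Cycle: yes


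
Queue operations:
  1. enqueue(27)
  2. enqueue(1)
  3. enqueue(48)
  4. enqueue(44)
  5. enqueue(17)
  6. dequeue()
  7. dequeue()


enqueue(27) -> [27]
enqueue(1) -> [27, 1]
enqueue(48) -> [27, 1, 48]
enqueue(44) -> [27, 1, 48, 44]
enqueue(17) -> [27, 1, 48, 44, 17]
dequeue()->27, [1, 48, 44, 17]
dequeue()->1, [48, 44, 17]

Final queue: [48, 44, 17]


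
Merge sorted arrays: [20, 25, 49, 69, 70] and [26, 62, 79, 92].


Take 20 from A
Take 25 from A
Take 26 from B
Take 49 from A
Take 62 from B
Take 69 from A
Take 70 from A

Merged: [20, 25, 26, 49, 62, 69, 70, 79, 92]


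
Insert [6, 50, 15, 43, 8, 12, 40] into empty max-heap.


Insert 6: [6]
Insert 50: [50, 6]
Insert 15: [50, 6, 15]
Insert 43: [50, 43, 15, 6]
Insert 8: [50, 43, 15, 6, 8]
Insert 12: [50, 43, 15, 6, 8, 12]
Insert 40: [50, 43, 40, 6, 8, 12, 15]

Final heap: [50, 43, 40, 6, 8, 12, 15]


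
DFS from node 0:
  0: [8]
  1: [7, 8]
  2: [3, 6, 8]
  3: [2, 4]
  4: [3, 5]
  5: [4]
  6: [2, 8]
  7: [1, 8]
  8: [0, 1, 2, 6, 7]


Visit 0, push [8]
Visit 8, push [7, 6, 2, 1]
Visit 1, push [7]
Visit 7, push []
Visit 2, push [6, 3]
Visit 3, push [4]
Visit 4, push [5]
Visit 5, push []
Visit 6, push []

DFS order: [0, 8, 1, 7, 2, 3, 4, 5, 6]


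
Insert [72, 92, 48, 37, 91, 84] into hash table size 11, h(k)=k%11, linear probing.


Insert 72: h=6 -> slot 6
Insert 92: h=4 -> slot 4
Insert 48: h=4, 1 probes -> slot 5
Insert 37: h=4, 3 probes -> slot 7
Insert 91: h=3 -> slot 3
Insert 84: h=7, 1 probes -> slot 8

Table: [None, None, None, 91, 92, 48, 72, 37, 84, None, None]


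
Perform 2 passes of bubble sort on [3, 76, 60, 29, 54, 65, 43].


Initial: [3, 76, 60, 29, 54, 65, 43]
Pass 1: [3, 60, 29, 54, 65, 43, 76] (5 swaps)
Pass 2: [3, 29, 54, 60, 43, 65, 76] (3 swaps)

After 2 passes: [3, 29, 54, 60, 43, 65, 76]


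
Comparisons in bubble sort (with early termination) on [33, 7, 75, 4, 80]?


Algorithm: bubble sort (with early termination)
Input: [33, 7, 75, 4, 80]
Sorted: [4, 7, 33, 75, 80]

10


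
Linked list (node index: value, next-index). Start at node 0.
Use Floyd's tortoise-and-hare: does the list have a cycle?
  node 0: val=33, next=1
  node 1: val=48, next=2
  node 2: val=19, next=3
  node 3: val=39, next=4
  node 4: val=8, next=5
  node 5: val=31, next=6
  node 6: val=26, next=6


Floyd's tortoise (slow, +1) and hare (fast, +2):
  init: slow=0, fast=0
  step 1: slow=1, fast=2
  step 2: slow=2, fast=4
  step 3: slow=3, fast=6
  step 4: slow=4, fast=6
  step 5: slow=5, fast=6
  step 6: slow=6, fast=6
  slow == fast at node 6: cycle detected

Cycle: yes


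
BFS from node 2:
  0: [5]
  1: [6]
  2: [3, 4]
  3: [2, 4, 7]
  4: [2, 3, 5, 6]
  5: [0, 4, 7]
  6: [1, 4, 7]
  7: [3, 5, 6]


Visit 2, enqueue [3, 4]
Visit 3, enqueue [7]
Visit 4, enqueue [5, 6]
Visit 7, enqueue []
Visit 5, enqueue [0]
Visit 6, enqueue [1]
Visit 0, enqueue []
Visit 1, enqueue []

BFS order: [2, 3, 4, 7, 5, 6, 0, 1]


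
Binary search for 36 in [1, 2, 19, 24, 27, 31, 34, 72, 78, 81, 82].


Step 1: lo=0, hi=10, mid=5, val=31
Step 2: lo=6, hi=10, mid=8, val=78
Step 3: lo=6, hi=7, mid=6, val=34
Step 4: lo=7, hi=7, mid=7, val=72

Not found


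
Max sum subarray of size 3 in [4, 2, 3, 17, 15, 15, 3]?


[0:3]: 9
[1:4]: 22
[2:5]: 35
[3:6]: 47
[4:7]: 33

Max: 47 at [3:6]


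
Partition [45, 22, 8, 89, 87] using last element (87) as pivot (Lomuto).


Pivot: 87
  45 <= 87: advance i (no swap)
  22 <= 87: advance i (no swap)
  8 <= 87: advance i (no swap)
Place pivot at 3: [45, 22, 8, 87, 89]

Partitioned: [45, 22, 8, 87, 89]


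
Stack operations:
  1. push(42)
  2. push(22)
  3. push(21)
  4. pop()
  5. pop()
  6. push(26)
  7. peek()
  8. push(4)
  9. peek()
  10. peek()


push(42) -> [42]
push(22) -> [42, 22]
push(21) -> [42, 22, 21]
pop()->21, [42, 22]
pop()->22, [42]
push(26) -> [42, 26]
peek()->26
push(4) -> [42, 26, 4]
peek()->4
peek()->4

Final stack: [42, 26, 4]


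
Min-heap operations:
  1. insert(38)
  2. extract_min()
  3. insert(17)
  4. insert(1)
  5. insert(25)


insert(38) -> [38]
extract_min()->38, []
insert(17) -> [17]
insert(1) -> [1, 17]
insert(25) -> [1, 17, 25]

Final heap: [1, 17, 25]


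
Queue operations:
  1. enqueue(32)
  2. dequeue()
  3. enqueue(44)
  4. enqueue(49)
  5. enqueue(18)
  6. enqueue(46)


enqueue(32) -> [32]
dequeue()->32, []
enqueue(44) -> [44]
enqueue(49) -> [44, 49]
enqueue(18) -> [44, 49, 18]
enqueue(46) -> [44, 49, 18, 46]

Final queue: [44, 49, 18, 46]


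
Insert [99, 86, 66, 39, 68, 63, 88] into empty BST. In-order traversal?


Insert 99: root
Insert 86: L from 99
Insert 66: L from 99 -> L from 86
Insert 39: L from 99 -> L from 86 -> L from 66
Insert 68: L from 99 -> L from 86 -> R from 66
Insert 63: L from 99 -> L from 86 -> L from 66 -> R from 39
Insert 88: L from 99 -> R from 86

In-order: [39, 63, 66, 68, 86, 88, 99]


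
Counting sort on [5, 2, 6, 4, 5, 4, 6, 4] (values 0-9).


Input: [5, 2, 6, 4, 5, 4, 6, 4]
Counts: [0, 0, 1, 0, 3, 2, 2, 0, 0, 0]

Sorted: [2, 4, 4, 4, 5, 5, 6, 6]


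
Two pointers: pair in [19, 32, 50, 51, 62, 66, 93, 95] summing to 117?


lo=0(19)+hi=7(95)=114
lo=1(32)+hi=7(95)=127
lo=1(32)+hi=6(93)=125
lo=1(32)+hi=5(66)=98
lo=2(50)+hi=5(66)=116
lo=3(51)+hi=5(66)=117

Yes: 51+66=117


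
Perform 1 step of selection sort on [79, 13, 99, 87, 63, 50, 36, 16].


Initial: [79, 13, 99, 87, 63, 50, 36, 16]
Step 1: min=13 at 1
  Swap: [13, 79, 99, 87, 63, 50, 36, 16]

After 1 step: [13, 79, 99, 87, 63, 50, 36, 16]


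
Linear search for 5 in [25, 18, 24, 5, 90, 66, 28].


i=0: 25!=5
i=1: 18!=5
i=2: 24!=5
i=3: 5==5 found!

Found at 3, 4 comps


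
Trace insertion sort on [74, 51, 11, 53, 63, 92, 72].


Initial: [74, 51, 11, 53, 63, 92, 72]
Insert 51: [51, 74, 11, 53, 63, 92, 72]
Insert 11: [11, 51, 74, 53, 63, 92, 72]
Insert 53: [11, 51, 53, 74, 63, 92, 72]
Insert 63: [11, 51, 53, 63, 74, 92, 72]
Insert 92: [11, 51, 53, 63, 74, 92, 72]
Insert 72: [11, 51, 53, 63, 72, 74, 92]

Sorted: [11, 51, 53, 63, 72, 74, 92]


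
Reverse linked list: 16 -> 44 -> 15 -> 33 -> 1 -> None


Step 1: curr=16, set curr.next=prev(None) | reversed so far: 16
Step 2: curr=44, set curr.next=prev(16) | reversed so far: 44 -> 16
Step 3: curr=15, set curr.next=prev(44) | reversed so far: 15 -> 44 -> 16
Step 4: curr=33, set curr.next=prev(15) | reversed so far: 33 -> 15 -> 44 -> 16
Step 5: curr=1, set curr.next=prev(33) | reversed so far: 1 -> 33 -> 15 -> 44 -> 16

1 -> 33 -> 15 -> 44 -> 16 -> None


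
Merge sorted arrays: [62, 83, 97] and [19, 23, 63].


Take 19 from B
Take 23 from B
Take 62 from A
Take 63 from B

Merged: [19, 23, 62, 63, 83, 97]


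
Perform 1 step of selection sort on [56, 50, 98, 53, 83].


Initial: [56, 50, 98, 53, 83]
Step 1: min=50 at 1
  Swap: [50, 56, 98, 53, 83]

After 1 step: [50, 56, 98, 53, 83]


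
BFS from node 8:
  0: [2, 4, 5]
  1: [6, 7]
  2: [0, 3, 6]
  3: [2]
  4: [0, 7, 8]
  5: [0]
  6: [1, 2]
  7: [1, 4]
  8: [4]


Visit 8, enqueue [4]
Visit 4, enqueue [0, 7]
Visit 0, enqueue [2, 5]
Visit 7, enqueue [1]
Visit 2, enqueue [3, 6]
Visit 5, enqueue []
Visit 1, enqueue []
Visit 3, enqueue []
Visit 6, enqueue []

BFS order: [8, 4, 0, 7, 2, 5, 1, 3, 6]


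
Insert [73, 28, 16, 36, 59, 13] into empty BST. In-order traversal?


Insert 73: root
Insert 28: L from 73
Insert 16: L from 73 -> L from 28
Insert 36: L from 73 -> R from 28
Insert 59: L from 73 -> R from 28 -> R from 36
Insert 13: L from 73 -> L from 28 -> L from 16

In-order: [13, 16, 28, 36, 59, 73]


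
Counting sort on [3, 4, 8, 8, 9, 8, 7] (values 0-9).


Input: [3, 4, 8, 8, 9, 8, 7]
Counts: [0, 0, 0, 1, 1, 0, 0, 1, 3, 1]

Sorted: [3, 4, 7, 8, 8, 8, 9]


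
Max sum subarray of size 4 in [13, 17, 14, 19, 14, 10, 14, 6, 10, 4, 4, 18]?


[0:4]: 63
[1:5]: 64
[2:6]: 57
[3:7]: 57
[4:8]: 44
[5:9]: 40
[6:10]: 34
[7:11]: 24
[8:12]: 36

Max: 64 at [1:5]


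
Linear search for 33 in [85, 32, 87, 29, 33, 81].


i=0: 85!=33
i=1: 32!=33
i=2: 87!=33
i=3: 29!=33
i=4: 33==33 found!

Found at 4, 5 comps


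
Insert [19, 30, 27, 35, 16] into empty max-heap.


Insert 19: [19]
Insert 30: [30, 19]
Insert 27: [30, 19, 27]
Insert 35: [35, 30, 27, 19]
Insert 16: [35, 30, 27, 19, 16]

Final heap: [35, 30, 27, 19, 16]


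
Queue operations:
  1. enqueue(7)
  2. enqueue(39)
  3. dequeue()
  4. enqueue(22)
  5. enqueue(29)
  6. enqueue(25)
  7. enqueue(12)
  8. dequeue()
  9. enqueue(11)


enqueue(7) -> [7]
enqueue(39) -> [7, 39]
dequeue()->7, [39]
enqueue(22) -> [39, 22]
enqueue(29) -> [39, 22, 29]
enqueue(25) -> [39, 22, 29, 25]
enqueue(12) -> [39, 22, 29, 25, 12]
dequeue()->39, [22, 29, 25, 12]
enqueue(11) -> [22, 29, 25, 12, 11]

Final queue: [22, 29, 25, 12, 11]


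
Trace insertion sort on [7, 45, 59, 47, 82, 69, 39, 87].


Initial: [7, 45, 59, 47, 82, 69, 39, 87]
Insert 45: [7, 45, 59, 47, 82, 69, 39, 87]
Insert 59: [7, 45, 59, 47, 82, 69, 39, 87]
Insert 47: [7, 45, 47, 59, 82, 69, 39, 87]
Insert 82: [7, 45, 47, 59, 82, 69, 39, 87]
Insert 69: [7, 45, 47, 59, 69, 82, 39, 87]
Insert 39: [7, 39, 45, 47, 59, 69, 82, 87]
Insert 87: [7, 39, 45, 47, 59, 69, 82, 87]

Sorted: [7, 39, 45, 47, 59, 69, 82, 87]


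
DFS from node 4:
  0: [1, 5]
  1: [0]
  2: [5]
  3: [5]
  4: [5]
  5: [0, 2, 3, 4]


Visit 4, push [5]
Visit 5, push [3, 2, 0]
Visit 0, push [1]
Visit 1, push []
Visit 2, push []
Visit 3, push []

DFS order: [4, 5, 0, 1, 2, 3]


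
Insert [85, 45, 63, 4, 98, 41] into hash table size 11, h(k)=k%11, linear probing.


Insert 85: h=8 -> slot 8
Insert 45: h=1 -> slot 1
Insert 63: h=8, 1 probes -> slot 9
Insert 4: h=4 -> slot 4
Insert 98: h=10 -> slot 10
Insert 41: h=8, 3 probes -> slot 0

Table: [41, 45, None, None, 4, None, None, None, 85, 63, 98]


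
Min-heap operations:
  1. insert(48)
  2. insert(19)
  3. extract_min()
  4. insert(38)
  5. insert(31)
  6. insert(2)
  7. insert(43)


insert(48) -> [48]
insert(19) -> [19, 48]
extract_min()->19, [48]
insert(38) -> [38, 48]
insert(31) -> [31, 48, 38]
insert(2) -> [2, 31, 38, 48]
insert(43) -> [2, 31, 38, 48, 43]

Final heap: [2, 31, 38, 48, 43]


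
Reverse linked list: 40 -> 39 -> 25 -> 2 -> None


Step 1: curr=40, set curr.next=prev(None) | reversed so far: 40
Step 2: curr=39, set curr.next=prev(40) | reversed so far: 39 -> 40
Step 3: curr=25, set curr.next=prev(39) | reversed so far: 25 -> 39 -> 40
Step 4: curr=2, set curr.next=prev(25) | reversed so far: 2 -> 25 -> 39 -> 40

2 -> 25 -> 39 -> 40 -> None


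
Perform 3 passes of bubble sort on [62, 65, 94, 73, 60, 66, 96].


Initial: [62, 65, 94, 73, 60, 66, 96]
Pass 1: [62, 65, 73, 60, 66, 94, 96] (3 swaps)
Pass 2: [62, 65, 60, 66, 73, 94, 96] (2 swaps)
Pass 3: [62, 60, 65, 66, 73, 94, 96] (1 swaps)

After 3 passes: [62, 60, 65, 66, 73, 94, 96]


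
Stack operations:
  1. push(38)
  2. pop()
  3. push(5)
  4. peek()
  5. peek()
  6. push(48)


push(38) -> [38]
pop()->38, []
push(5) -> [5]
peek()->5
peek()->5
push(48) -> [5, 48]

Final stack: [5, 48]


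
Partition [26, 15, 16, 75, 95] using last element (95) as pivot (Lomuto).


Pivot: 95
  26 <= 95: advance i (no swap)
  15 <= 95: advance i (no swap)
  16 <= 95: advance i (no swap)
  75 <= 95: advance i (no swap)
Place pivot at 4: [26, 15, 16, 75, 95]

Partitioned: [26, 15, 16, 75, 95]


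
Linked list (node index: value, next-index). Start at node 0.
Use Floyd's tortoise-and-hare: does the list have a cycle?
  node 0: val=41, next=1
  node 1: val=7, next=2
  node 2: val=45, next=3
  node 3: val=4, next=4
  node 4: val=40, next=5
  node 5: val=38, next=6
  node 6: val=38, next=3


Floyd's tortoise (slow, +1) and hare (fast, +2):
  init: slow=0, fast=0
  step 1: slow=1, fast=2
  step 2: slow=2, fast=4
  step 3: slow=3, fast=6
  step 4: slow=4, fast=4
  slow == fast at node 4: cycle detected

Cycle: yes


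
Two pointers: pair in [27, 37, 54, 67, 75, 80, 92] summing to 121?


lo=0(27)+hi=6(92)=119
lo=1(37)+hi=6(92)=129
lo=1(37)+hi=5(80)=117
lo=2(54)+hi=5(80)=134
lo=2(54)+hi=4(75)=129
lo=2(54)+hi=3(67)=121

Yes: 54+67=121


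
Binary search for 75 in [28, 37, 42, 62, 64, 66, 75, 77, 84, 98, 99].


Step 1: lo=0, hi=10, mid=5, val=66
Step 2: lo=6, hi=10, mid=8, val=84
Step 3: lo=6, hi=7, mid=6, val=75

Found at index 6


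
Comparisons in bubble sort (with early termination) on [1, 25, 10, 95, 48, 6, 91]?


Algorithm: bubble sort (with early termination)
Input: [1, 25, 10, 95, 48, 6, 91]
Sorted: [1, 6, 10, 25, 48, 91, 95]

20


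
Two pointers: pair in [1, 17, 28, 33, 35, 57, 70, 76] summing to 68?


lo=0(1)+hi=7(76)=77
lo=0(1)+hi=6(70)=71
lo=0(1)+hi=5(57)=58
lo=1(17)+hi=5(57)=74
lo=1(17)+hi=4(35)=52
lo=2(28)+hi=4(35)=63
lo=3(33)+hi=4(35)=68

Yes: 33+35=68


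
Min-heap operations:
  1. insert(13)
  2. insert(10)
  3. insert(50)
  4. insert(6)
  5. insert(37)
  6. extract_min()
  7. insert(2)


insert(13) -> [13]
insert(10) -> [10, 13]
insert(50) -> [10, 13, 50]
insert(6) -> [6, 10, 50, 13]
insert(37) -> [6, 10, 50, 13, 37]
extract_min()->6, [10, 13, 50, 37]
insert(2) -> [2, 10, 50, 37, 13]

Final heap: [2, 10, 50, 37, 13]


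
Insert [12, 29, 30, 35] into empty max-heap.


Insert 12: [12]
Insert 29: [29, 12]
Insert 30: [30, 12, 29]
Insert 35: [35, 30, 29, 12]

Final heap: [35, 30, 29, 12]


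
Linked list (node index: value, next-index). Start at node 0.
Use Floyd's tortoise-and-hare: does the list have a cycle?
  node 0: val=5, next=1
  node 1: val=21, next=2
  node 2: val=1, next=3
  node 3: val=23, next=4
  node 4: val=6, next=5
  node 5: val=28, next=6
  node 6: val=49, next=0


Floyd's tortoise (slow, +1) and hare (fast, +2):
  init: slow=0, fast=0
  step 1: slow=1, fast=2
  step 2: slow=2, fast=4
  step 3: slow=3, fast=6
  step 4: slow=4, fast=1
  step 5: slow=5, fast=3
  step 6: slow=6, fast=5
  step 7: slow=0, fast=0
  slow == fast at node 0: cycle detected

Cycle: yes


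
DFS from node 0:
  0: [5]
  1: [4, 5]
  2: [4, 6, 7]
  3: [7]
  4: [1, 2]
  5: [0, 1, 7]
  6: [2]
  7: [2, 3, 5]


Visit 0, push [5]
Visit 5, push [7, 1]
Visit 1, push [4]
Visit 4, push [2]
Visit 2, push [7, 6]
Visit 6, push []
Visit 7, push [3]
Visit 3, push []

DFS order: [0, 5, 1, 4, 2, 6, 7, 3]


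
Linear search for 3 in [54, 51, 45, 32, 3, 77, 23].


i=0: 54!=3
i=1: 51!=3
i=2: 45!=3
i=3: 32!=3
i=4: 3==3 found!

Found at 4, 5 comps


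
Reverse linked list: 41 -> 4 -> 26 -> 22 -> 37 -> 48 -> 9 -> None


Step 1: curr=41, set curr.next=prev(None) | reversed so far: 41
Step 2: curr=4, set curr.next=prev(41) | reversed so far: 4 -> 41
Step 3: curr=26, set curr.next=prev(4) | reversed so far: 26 -> 4 -> 41
Step 4: curr=22, set curr.next=prev(26) | reversed so far: 22 -> 26 -> 4 -> 41
Step 5: curr=37, set curr.next=prev(22) | reversed so far: 37 -> 22 -> 26 -> 4 -> 41
Step 6: curr=48, set curr.next=prev(37) | reversed so far: 48 -> 37 -> 22 -> 26 -> 4 -> 41
Step 7: curr=9, set curr.next=prev(48) | reversed so far: 9 -> 48 -> 37 -> 22 -> 26 -> 4 -> 41

9 -> 48 -> 37 -> 22 -> 26 -> 4 -> 41 -> None


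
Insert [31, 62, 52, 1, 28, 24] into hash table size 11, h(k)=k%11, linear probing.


Insert 31: h=9 -> slot 9
Insert 62: h=7 -> slot 7
Insert 52: h=8 -> slot 8
Insert 1: h=1 -> slot 1
Insert 28: h=6 -> slot 6
Insert 24: h=2 -> slot 2

Table: [None, 1, 24, None, None, None, 28, 62, 52, 31, None]


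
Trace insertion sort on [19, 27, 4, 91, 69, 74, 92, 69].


Initial: [19, 27, 4, 91, 69, 74, 92, 69]
Insert 27: [19, 27, 4, 91, 69, 74, 92, 69]
Insert 4: [4, 19, 27, 91, 69, 74, 92, 69]
Insert 91: [4, 19, 27, 91, 69, 74, 92, 69]
Insert 69: [4, 19, 27, 69, 91, 74, 92, 69]
Insert 74: [4, 19, 27, 69, 74, 91, 92, 69]
Insert 92: [4, 19, 27, 69, 74, 91, 92, 69]
Insert 69: [4, 19, 27, 69, 69, 74, 91, 92]

Sorted: [4, 19, 27, 69, 69, 74, 91, 92]


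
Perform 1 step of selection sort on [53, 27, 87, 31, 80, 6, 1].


Initial: [53, 27, 87, 31, 80, 6, 1]
Step 1: min=1 at 6
  Swap: [1, 27, 87, 31, 80, 6, 53]

After 1 step: [1, 27, 87, 31, 80, 6, 53]


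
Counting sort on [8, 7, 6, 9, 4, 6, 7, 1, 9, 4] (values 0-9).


Input: [8, 7, 6, 9, 4, 6, 7, 1, 9, 4]
Counts: [0, 1, 0, 0, 2, 0, 2, 2, 1, 2]

Sorted: [1, 4, 4, 6, 6, 7, 7, 8, 9, 9]


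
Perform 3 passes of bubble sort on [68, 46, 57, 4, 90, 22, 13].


Initial: [68, 46, 57, 4, 90, 22, 13]
Pass 1: [46, 57, 4, 68, 22, 13, 90] (5 swaps)
Pass 2: [46, 4, 57, 22, 13, 68, 90] (3 swaps)
Pass 3: [4, 46, 22, 13, 57, 68, 90] (3 swaps)

After 3 passes: [4, 46, 22, 13, 57, 68, 90]


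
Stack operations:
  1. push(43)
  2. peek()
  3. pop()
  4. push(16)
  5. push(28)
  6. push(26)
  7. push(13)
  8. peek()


push(43) -> [43]
peek()->43
pop()->43, []
push(16) -> [16]
push(28) -> [16, 28]
push(26) -> [16, 28, 26]
push(13) -> [16, 28, 26, 13]
peek()->13

Final stack: [16, 28, 26, 13]


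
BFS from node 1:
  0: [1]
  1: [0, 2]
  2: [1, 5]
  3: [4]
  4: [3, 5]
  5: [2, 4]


Visit 1, enqueue [0, 2]
Visit 0, enqueue []
Visit 2, enqueue [5]
Visit 5, enqueue [4]
Visit 4, enqueue [3]
Visit 3, enqueue []

BFS order: [1, 0, 2, 5, 4, 3]


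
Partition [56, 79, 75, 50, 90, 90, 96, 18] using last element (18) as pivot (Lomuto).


Pivot: 18
Place pivot at 0: [18, 79, 75, 50, 90, 90, 96, 56]

Partitioned: [18, 79, 75, 50, 90, 90, 96, 56]


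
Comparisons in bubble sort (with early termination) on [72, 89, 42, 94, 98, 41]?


Algorithm: bubble sort (with early termination)
Input: [72, 89, 42, 94, 98, 41]
Sorted: [41, 42, 72, 89, 94, 98]

15


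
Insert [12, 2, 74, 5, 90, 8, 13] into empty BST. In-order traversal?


Insert 12: root
Insert 2: L from 12
Insert 74: R from 12
Insert 5: L from 12 -> R from 2
Insert 90: R from 12 -> R from 74
Insert 8: L from 12 -> R from 2 -> R from 5
Insert 13: R from 12 -> L from 74

In-order: [2, 5, 8, 12, 13, 74, 90]


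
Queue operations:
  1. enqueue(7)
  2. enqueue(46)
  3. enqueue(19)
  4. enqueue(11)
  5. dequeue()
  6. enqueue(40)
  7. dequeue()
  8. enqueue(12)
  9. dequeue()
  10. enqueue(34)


enqueue(7) -> [7]
enqueue(46) -> [7, 46]
enqueue(19) -> [7, 46, 19]
enqueue(11) -> [7, 46, 19, 11]
dequeue()->7, [46, 19, 11]
enqueue(40) -> [46, 19, 11, 40]
dequeue()->46, [19, 11, 40]
enqueue(12) -> [19, 11, 40, 12]
dequeue()->19, [11, 40, 12]
enqueue(34) -> [11, 40, 12, 34]

Final queue: [11, 40, 12, 34]


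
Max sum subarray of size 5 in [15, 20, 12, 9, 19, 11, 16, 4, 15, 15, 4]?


[0:5]: 75
[1:6]: 71
[2:7]: 67
[3:8]: 59
[4:9]: 65
[5:10]: 61
[6:11]: 54

Max: 75 at [0:5]


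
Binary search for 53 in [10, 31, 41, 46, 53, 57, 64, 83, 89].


Step 1: lo=0, hi=8, mid=4, val=53

Found at index 4


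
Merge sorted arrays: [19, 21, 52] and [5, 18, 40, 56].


Take 5 from B
Take 18 from B
Take 19 from A
Take 21 from A
Take 40 from B
Take 52 from A

Merged: [5, 18, 19, 21, 40, 52, 56]


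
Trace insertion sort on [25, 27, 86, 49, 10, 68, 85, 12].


Initial: [25, 27, 86, 49, 10, 68, 85, 12]
Insert 27: [25, 27, 86, 49, 10, 68, 85, 12]
Insert 86: [25, 27, 86, 49, 10, 68, 85, 12]
Insert 49: [25, 27, 49, 86, 10, 68, 85, 12]
Insert 10: [10, 25, 27, 49, 86, 68, 85, 12]
Insert 68: [10, 25, 27, 49, 68, 86, 85, 12]
Insert 85: [10, 25, 27, 49, 68, 85, 86, 12]
Insert 12: [10, 12, 25, 27, 49, 68, 85, 86]

Sorted: [10, 12, 25, 27, 49, 68, 85, 86]


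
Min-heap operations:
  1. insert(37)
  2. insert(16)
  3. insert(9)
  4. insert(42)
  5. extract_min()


insert(37) -> [37]
insert(16) -> [16, 37]
insert(9) -> [9, 37, 16]
insert(42) -> [9, 37, 16, 42]
extract_min()->9, [16, 37, 42]

Final heap: [16, 37, 42]


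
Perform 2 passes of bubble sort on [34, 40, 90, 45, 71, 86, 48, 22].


Initial: [34, 40, 90, 45, 71, 86, 48, 22]
Pass 1: [34, 40, 45, 71, 86, 48, 22, 90] (5 swaps)
Pass 2: [34, 40, 45, 71, 48, 22, 86, 90] (2 swaps)

After 2 passes: [34, 40, 45, 71, 48, 22, 86, 90]


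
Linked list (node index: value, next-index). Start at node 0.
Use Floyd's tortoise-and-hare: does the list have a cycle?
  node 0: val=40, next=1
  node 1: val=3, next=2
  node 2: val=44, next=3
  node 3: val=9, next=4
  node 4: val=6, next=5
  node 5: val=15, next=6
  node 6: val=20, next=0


Floyd's tortoise (slow, +1) and hare (fast, +2):
  init: slow=0, fast=0
  step 1: slow=1, fast=2
  step 2: slow=2, fast=4
  step 3: slow=3, fast=6
  step 4: slow=4, fast=1
  step 5: slow=5, fast=3
  step 6: slow=6, fast=5
  step 7: slow=0, fast=0
  slow == fast at node 0: cycle detected

Cycle: yes


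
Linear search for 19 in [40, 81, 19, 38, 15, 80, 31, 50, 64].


i=0: 40!=19
i=1: 81!=19
i=2: 19==19 found!

Found at 2, 3 comps


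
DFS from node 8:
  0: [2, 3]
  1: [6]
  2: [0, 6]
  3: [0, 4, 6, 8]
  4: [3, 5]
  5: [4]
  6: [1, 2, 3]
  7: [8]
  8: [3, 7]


Visit 8, push [7, 3]
Visit 3, push [6, 4, 0]
Visit 0, push [2]
Visit 2, push [6]
Visit 6, push [1]
Visit 1, push []
Visit 4, push [5]
Visit 5, push []
Visit 7, push []

DFS order: [8, 3, 0, 2, 6, 1, 4, 5, 7]


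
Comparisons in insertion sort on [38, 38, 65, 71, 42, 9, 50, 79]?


Algorithm: insertion sort
Input: [38, 38, 65, 71, 42, 9, 50, 79]
Sorted: [9, 38, 38, 42, 50, 65, 71, 79]

15


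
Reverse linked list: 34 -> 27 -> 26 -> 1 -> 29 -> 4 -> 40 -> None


Step 1: curr=34, set curr.next=prev(None) | reversed so far: 34
Step 2: curr=27, set curr.next=prev(34) | reversed so far: 27 -> 34
Step 3: curr=26, set curr.next=prev(27) | reversed so far: 26 -> 27 -> 34
Step 4: curr=1, set curr.next=prev(26) | reversed so far: 1 -> 26 -> 27 -> 34
Step 5: curr=29, set curr.next=prev(1) | reversed so far: 29 -> 1 -> 26 -> 27 -> 34
Step 6: curr=4, set curr.next=prev(29) | reversed so far: 4 -> 29 -> 1 -> 26 -> 27 -> 34
Step 7: curr=40, set curr.next=prev(4) | reversed so far: 40 -> 4 -> 29 -> 1 -> 26 -> 27 -> 34

40 -> 4 -> 29 -> 1 -> 26 -> 27 -> 34 -> None


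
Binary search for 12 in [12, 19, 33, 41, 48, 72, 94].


Step 1: lo=0, hi=6, mid=3, val=41
Step 2: lo=0, hi=2, mid=1, val=19
Step 3: lo=0, hi=0, mid=0, val=12

Found at index 0


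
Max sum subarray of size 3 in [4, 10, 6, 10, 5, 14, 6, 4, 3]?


[0:3]: 20
[1:4]: 26
[2:5]: 21
[3:6]: 29
[4:7]: 25
[5:8]: 24
[6:9]: 13

Max: 29 at [3:6]


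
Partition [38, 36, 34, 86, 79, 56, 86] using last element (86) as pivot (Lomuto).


Pivot: 86
  38 <= 86: advance i (no swap)
  36 <= 86: advance i (no swap)
  34 <= 86: advance i (no swap)
  86 <= 86: advance i (no swap)
  79 <= 86: advance i (no swap)
  56 <= 86: advance i (no swap)
Place pivot at 6: [38, 36, 34, 86, 79, 56, 86]

Partitioned: [38, 36, 34, 86, 79, 56, 86]


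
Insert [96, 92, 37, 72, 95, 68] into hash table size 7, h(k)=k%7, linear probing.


Insert 96: h=5 -> slot 5
Insert 92: h=1 -> slot 1
Insert 37: h=2 -> slot 2
Insert 72: h=2, 1 probes -> slot 3
Insert 95: h=4 -> slot 4
Insert 68: h=5, 1 probes -> slot 6

Table: [None, 92, 37, 72, 95, 96, 68]


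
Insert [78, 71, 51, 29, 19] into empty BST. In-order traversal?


Insert 78: root
Insert 71: L from 78
Insert 51: L from 78 -> L from 71
Insert 29: L from 78 -> L from 71 -> L from 51
Insert 19: L from 78 -> L from 71 -> L from 51 -> L from 29

In-order: [19, 29, 51, 71, 78]


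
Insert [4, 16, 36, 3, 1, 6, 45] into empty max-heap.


Insert 4: [4]
Insert 16: [16, 4]
Insert 36: [36, 4, 16]
Insert 3: [36, 4, 16, 3]
Insert 1: [36, 4, 16, 3, 1]
Insert 6: [36, 4, 16, 3, 1, 6]
Insert 45: [45, 4, 36, 3, 1, 6, 16]

Final heap: [45, 4, 36, 3, 1, 6, 16]


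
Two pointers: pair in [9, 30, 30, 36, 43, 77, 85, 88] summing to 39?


lo=0(9)+hi=7(88)=97
lo=0(9)+hi=6(85)=94
lo=0(9)+hi=5(77)=86
lo=0(9)+hi=4(43)=52
lo=0(9)+hi=3(36)=45
lo=0(9)+hi=2(30)=39

Yes: 9+30=39


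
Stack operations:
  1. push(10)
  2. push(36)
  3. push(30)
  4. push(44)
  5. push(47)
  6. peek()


push(10) -> [10]
push(36) -> [10, 36]
push(30) -> [10, 36, 30]
push(44) -> [10, 36, 30, 44]
push(47) -> [10, 36, 30, 44, 47]
peek()->47

Final stack: [10, 36, 30, 44, 47]


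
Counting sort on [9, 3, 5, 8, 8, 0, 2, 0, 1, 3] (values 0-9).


Input: [9, 3, 5, 8, 8, 0, 2, 0, 1, 3]
Counts: [2, 1, 1, 2, 0, 1, 0, 0, 2, 1]

Sorted: [0, 0, 1, 2, 3, 3, 5, 8, 8, 9]


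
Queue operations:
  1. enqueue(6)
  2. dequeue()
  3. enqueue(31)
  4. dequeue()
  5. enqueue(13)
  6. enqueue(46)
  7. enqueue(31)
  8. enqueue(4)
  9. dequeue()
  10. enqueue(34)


enqueue(6) -> [6]
dequeue()->6, []
enqueue(31) -> [31]
dequeue()->31, []
enqueue(13) -> [13]
enqueue(46) -> [13, 46]
enqueue(31) -> [13, 46, 31]
enqueue(4) -> [13, 46, 31, 4]
dequeue()->13, [46, 31, 4]
enqueue(34) -> [46, 31, 4, 34]

Final queue: [46, 31, 4, 34]


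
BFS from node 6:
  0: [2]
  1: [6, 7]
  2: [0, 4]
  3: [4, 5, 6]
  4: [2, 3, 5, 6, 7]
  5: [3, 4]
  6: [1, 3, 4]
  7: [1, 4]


Visit 6, enqueue [1, 3, 4]
Visit 1, enqueue [7]
Visit 3, enqueue [5]
Visit 4, enqueue [2]
Visit 7, enqueue []
Visit 5, enqueue []
Visit 2, enqueue [0]
Visit 0, enqueue []

BFS order: [6, 1, 3, 4, 7, 5, 2, 0]


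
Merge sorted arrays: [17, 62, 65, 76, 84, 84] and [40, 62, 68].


Take 17 from A
Take 40 from B
Take 62 from A
Take 62 from B
Take 65 from A
Take 68 from B

Merged: [17, 40, 62, 62, 65, 68, 76, 84, 84]


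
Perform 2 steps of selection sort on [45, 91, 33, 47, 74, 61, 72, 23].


Initial: [45, 91, 33, 47, 74, 61, 72, 23]
Step 1: min=23 at 7
  Swap: [23, 91, 33, 47, 74, 61, 72, 45]
Step 2: min=33 at 2
  Swap: [23, 33, 91, 47, 74, 61, 72, 45]

After 2 steps: [23, 33, 91, 47, 74, 61, 72, 45]


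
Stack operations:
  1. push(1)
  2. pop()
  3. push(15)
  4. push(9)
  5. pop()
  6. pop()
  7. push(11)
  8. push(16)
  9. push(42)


push(1) -> [1]
pop()->1, []
push(15) -> [15]
push(9) -> [15, 9]
pop()->9, [15]
pop()->15, []
push(11) -> [11]
push(16) -> [11, 16]
push(42) -> [11, 16, 42]

Final stack: [11, 16, 42]


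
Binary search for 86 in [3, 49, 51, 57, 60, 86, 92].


Step 1: lo=0, hi=6, mid=3, val=57
Step 2: lo=4, hi=6, mid=5, val=86

Found at index 5


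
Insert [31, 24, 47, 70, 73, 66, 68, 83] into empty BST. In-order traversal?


Insert 31: root
Insert 24: L from 31
Insert 47: R from 31
Insert 70: R from 31 -> R from 47
Insert 73: R from 31 -> R from 47 -> R from 70
Insert 66: R from 31 -> R from 47 -> L from 70
Insert 68: R from 31 -> R from 47 -> L from 70 -> R from 66
Insert 83: R from 31 -> R from 47 -> R from 70 -> R from 73

In-order: [24, 31, 47, 66, 68, 70, 73, 83]


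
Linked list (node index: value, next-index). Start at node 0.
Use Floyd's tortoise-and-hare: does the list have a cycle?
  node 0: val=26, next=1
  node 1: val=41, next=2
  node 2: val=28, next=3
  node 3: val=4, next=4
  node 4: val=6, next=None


Floyd's tortoise (slow, +1) and hare (fast, +2):
  init: slow=0, fast=0
  step 1: slow=1, fast=2
  step 2: slow=2, fast=4
  step 3: fast -> None, no cycle

Cycle: no


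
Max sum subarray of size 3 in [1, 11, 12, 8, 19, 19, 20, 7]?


[0:3]: 24
[1:4]: 31
[2:5]: 39
[3:6]: 46
[4:7]: 58
[5:8]: 46

Max: 58 at [4:7]


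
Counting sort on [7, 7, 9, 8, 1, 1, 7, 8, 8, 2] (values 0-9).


Input: [7, 7, 9, 8, 1, 1, 7, 8, 8, 2]
Counts: [0, 2, 1, 0, 0, 0, 0, 3, 3, 1]

Sorted: [1, 1, 2, 7, 7, 7, 8, 8, 8, 9]


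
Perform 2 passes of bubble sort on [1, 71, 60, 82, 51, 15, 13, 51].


Initial: [1, 71, 60, 82, 51, 15, 13, 51]
Pass 1: [1, 60, 71, 51, 15, 13, 51, 82] (5 swaps)
Pass 2: [1, 60, 51, 15, 13, 51, 71, 82] (4 swaps)

After 2 passes: [1, 60, 51, 15, 13, 51, 71, 82]


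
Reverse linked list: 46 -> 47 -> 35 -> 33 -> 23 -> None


Step 1: curr=46, set curr.next=prev(None) | reversed so far: 46
Step 2: curr=47, set curr.next=prev(46) | reversed so far: 47 -> 46
Step 3: curr=35, set curr.next=prev(47) | reversed so far: 35 -> 47 -> 46
Step 4: curr=33, set curr.next=prev(35) | reversed so far: 33 -> 35 -> 47 -> 46
Step 5: curr=23, set curr.next=prev(33) | reversed so far: 23 -> 33 -> 35 -> 47 -> 46

23 -> 33 -> 35 -> 47 -> 46 -> None


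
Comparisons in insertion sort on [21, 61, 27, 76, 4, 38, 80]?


Algorithm: insertion sort
Input: [21, 61, 27, 76, 4, 38, 80]
Sorted: [4, 21, 27, 38, 61, 76, 80]

12


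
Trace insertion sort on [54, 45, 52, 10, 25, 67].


Initial: [54, 45, 52, 10, 25, 67]
Insert 45: [45, 54, 52, 10, 25, 67]
Insert 52: [45, 52, 54, 10, 25, 67]
Insert 10: [10, 45, 52, 54, 25, 67]
Insert 25: [10, 25, 45, 52, 54, 67]
Insert 67: [10, 25, 45, 52, 54, 67]

Sorted: [10, 25, 45, 52, 54, 67]


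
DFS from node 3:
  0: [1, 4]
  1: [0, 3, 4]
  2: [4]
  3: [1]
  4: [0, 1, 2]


Visit 3, push [1]
Visit 1, push [4, 0]
Visit 0, push [4]
Visit 4, push [2]
Visit 2, push []

DFS order: [3, 1, 0, 4, 2]


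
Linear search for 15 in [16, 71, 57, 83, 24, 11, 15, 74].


i=0: 16!=15
i=1: 71!=15
i=2: 57!=15
i=3: 83!=15
i=4: 24!=15
i=5: 11!=15
i=6: 15==15 found!

Found at 6, 7 comps


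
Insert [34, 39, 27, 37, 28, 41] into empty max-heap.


Insert 34: [34]
Insert 39: [39, 34]
Insert 27: [39, 34, 27]
Insert 37: [39, 37, 27, 34]
Insert 28: [39, 37, 27, 34, 28]
Insert 41: [41, 37, 39, 34, 28, 27]

Final heap: [41, 37, 39, 34, 28, 27]


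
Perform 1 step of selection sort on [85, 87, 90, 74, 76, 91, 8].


Initial: [85, 87, 90, 74, 76, 91, 8]
Step 1: min=8 at 6
  Swap: [8, 87, 90, 74, 76, 91, 85]

After 1 step: [8, 87, 90, 74, 76, 91, 85]


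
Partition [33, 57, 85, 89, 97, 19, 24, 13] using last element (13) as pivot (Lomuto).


Pivot: 13
Place pivot at 0: [13, 57, 85, 89, 97, 19, 24, 33]

Partitioned: [13, 57, 85, 89, 97, 19, 24, 33]


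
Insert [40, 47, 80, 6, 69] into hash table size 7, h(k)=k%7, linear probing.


Insert 40: h=5 -> slot 5
Insert 47: h=5, 1 probes -> slot 6
Insert 80: h=3 -> slot 3
Insert 6: h=6, 1 probes -> slot 0
Insert 69: h=6, 2 probes -> slot 1

Table: [6, 69, None, 80, None, 40, 47]


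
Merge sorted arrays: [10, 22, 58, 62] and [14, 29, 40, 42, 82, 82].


Take 10 from A
Take 14 from B
Take 22 from A
Take 29 from B
Take 40 from B
Take 42 from B
Take 58 from A
Take 62 from A

Merged: [10, 14, 22, 29, 40, 42, 58, 62, 82, 82]


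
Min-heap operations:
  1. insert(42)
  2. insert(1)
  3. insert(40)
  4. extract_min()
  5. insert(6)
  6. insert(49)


insert(42) -> [42]
insert(1) -> [1, 42]
insert(40) -> [1, 42, 40]
extract_min()->1, [40, 42]
insert(6) -> [6, 42, 40]
insert(49) -> [6, 42, 40, 49]

Final heap: [6, 42, 40, 49]


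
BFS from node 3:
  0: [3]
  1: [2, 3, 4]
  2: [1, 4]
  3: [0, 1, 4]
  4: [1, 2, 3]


Visit 3, enqueue [0, 1, 4]
Visit 0, enqueue []
Visit 1, enqueue [2]
Visit 4, enqueue []
Visit 2, enqueue []

BFS order: [3, 0, 1, 4, 2]


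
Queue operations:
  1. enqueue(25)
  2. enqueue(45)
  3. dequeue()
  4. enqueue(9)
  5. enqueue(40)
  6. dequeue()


enqueue(25) -> [25]
enqueue(45) -> [25, 45]
dequeue()->25, [45]
enqueue(9) -> [45, 9]
enqueue(40) -> [45, 9, 40]
dequeue()->45, [9, 40]

Final queue: [9, 40]


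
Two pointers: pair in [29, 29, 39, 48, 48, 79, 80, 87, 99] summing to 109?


lo=0(29)+hi=8(99)=128
lo=0(29)+hi=7(87)=116
lo=0(29)+hi=6(80)=109

Yes: 29+80=109


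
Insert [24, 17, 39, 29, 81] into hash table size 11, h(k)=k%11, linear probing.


Insert 24: h=2 -> slot 2
Insert 17: h=6 -> slot 6
Insert 39: h=6, 1 probes -> slot 7
Insert 29: h=7, 1 probes -> slot 8
Insert 81: h=4 -> slot 4

Table: [None, None, 24, None, 81, None, 17, 39, 29, None, None]


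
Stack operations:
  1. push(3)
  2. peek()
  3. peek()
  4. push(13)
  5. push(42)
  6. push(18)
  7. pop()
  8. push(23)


push(3) -> [3]
peek()->3
peek()->3
push(13) -> [3, 13]
push(42) -> [3, 13, 42]
push(18) -> [3, 13, 42, 18]
pop()->18, [3, 13, 42]
push(23) -> [3, 13, 42, 23]

Final stack: [3, 13, 42, 23]


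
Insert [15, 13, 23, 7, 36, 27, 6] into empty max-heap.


Insert 15: [15]
Insert 13: [15, 13]
Insert 23: [23, 13, 15]
Insert 7: [23, 13, 15, 7]
Insert 36: [36, 23, 15, 7, 13]
Insert 27: [36, 23, 27, 7, 13, 15]
Insert 6: [36, 23, 27, 7, 13, 15, 6]

Final heap: [36, 23, 27, 7, 13, 15, 6]


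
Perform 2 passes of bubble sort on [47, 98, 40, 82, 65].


Initial: [47, 98, 40, 82, 65]
Pass 1: [47, 40, 82, 65, 98] (3 swaps)
Pass 2: [40, 47, 65, 82, 98] (2 swaps)

After 2 passes: [40, 47, 65, 82, 98]


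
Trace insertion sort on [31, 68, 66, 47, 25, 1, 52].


Initial: [31, 68, 66, 47, 25, 1, 52]
Insert 68: [31, 68, 66, 47, 25, 1, 52]
Insert 66: [31, 66, 68, 47, 25, 1, 52]
Insert 47: [31, 47, 66, 68, 25, 1, 52]
Insert 25: [25, 31, 47, 66, 68, 1, 52]
Insert 1: [1, 25, 31, 47, 66, 68, 52]
Insert 52: [1, 25, 31, 47, 52, 66, 68]

Sorted: [1, 25, 31, 47, 52, 66, 68]


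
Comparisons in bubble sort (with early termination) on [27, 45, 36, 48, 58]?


Algorithm: bubble sort (with early termination)
Input: [27, 45, 36, 48, 58]
Sorted: [27, 36, 45, 48, 58]

7


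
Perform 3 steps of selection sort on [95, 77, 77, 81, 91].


Initial: [95, 77, 77, 81, 91]
Step 1: min=77 at 1
  Swap: [77, 95, 77, 81, 91]
Step 2: min=77 at 2
  Swap: [77, 77, 95, 81, 91]
Step 3: min=81 at 3
  Swap: [77, 77, 81, 95, 91]

After 3 steps: [77, 77, 81, 95, 91]


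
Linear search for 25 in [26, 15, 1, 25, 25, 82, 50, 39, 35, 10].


i=0: 26!=25
i=1: 15!=25
i=2: 1!=25
i=3: 25==25 found!

Found at 3, 4 comps


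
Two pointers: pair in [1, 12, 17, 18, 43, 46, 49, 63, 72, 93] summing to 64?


lo=0(1)+hi=9(93)=94
lo=0(1)+hi=8(72)=73
lo=0(1)+hi=7(63)=64

Yes: 1+63=64


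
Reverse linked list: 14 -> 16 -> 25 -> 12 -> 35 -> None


Step 1: curr=14, set curr.next=prev(None) | reversed so far: 14
Step 2: curr=16, set curr.next=prev(14) | reversed so far: 16 -> 14
Step 3: curr=25, set curr.next=prev(16) | reversed so far: 25 -> 16 -> 14
Step 4: curr=12, set curr.next=prev(25) | reversed so far: 12 -> 25 -> 16 -> 14
Step 5: curr=35, set curr.next=prev(12) | reversed so far: 35 -> 12 -> 25 -> 16 -> 14

35 -> 12 -> 25 -> 16 -> 14 -> None
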